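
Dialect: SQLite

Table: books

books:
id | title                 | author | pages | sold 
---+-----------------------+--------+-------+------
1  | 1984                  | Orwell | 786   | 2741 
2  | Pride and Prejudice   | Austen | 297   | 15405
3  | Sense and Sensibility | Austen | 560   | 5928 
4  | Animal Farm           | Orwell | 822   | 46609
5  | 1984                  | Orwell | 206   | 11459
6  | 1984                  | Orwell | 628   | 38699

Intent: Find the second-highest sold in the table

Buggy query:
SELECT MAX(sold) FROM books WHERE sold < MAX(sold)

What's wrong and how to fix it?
Bug: MAX(sold) on the right of the comparison is an aggregate-in-WHERE error

Fix: Put the inner MAX in a scalar subquery

Corrected query:
SELECT MAX(sold) FROM books WHERE sold < (SELECT MAX(sold) FROM books)

Result:
MAX(sold)
---------
38699    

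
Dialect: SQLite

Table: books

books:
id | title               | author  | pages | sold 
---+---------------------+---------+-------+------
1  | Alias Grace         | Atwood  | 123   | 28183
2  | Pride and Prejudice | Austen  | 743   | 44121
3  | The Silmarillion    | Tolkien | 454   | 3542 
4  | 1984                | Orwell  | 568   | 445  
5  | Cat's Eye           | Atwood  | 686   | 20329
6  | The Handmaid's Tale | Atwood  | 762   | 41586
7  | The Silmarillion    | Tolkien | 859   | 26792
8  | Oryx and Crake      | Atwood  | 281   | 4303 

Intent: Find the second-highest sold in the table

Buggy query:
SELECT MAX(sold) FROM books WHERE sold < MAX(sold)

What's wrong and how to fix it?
Bug: MAX(sold) on the right of the comparison is an aggregate-in-WHERE error

Fix: Put the inner MAX in a scalar subquery

Corrected query:
SELECT MAX(sold) FROM books WHERE sold < (SELECT MAX(sold) FROM books)

Result:
MAX(sold)
---------
41586    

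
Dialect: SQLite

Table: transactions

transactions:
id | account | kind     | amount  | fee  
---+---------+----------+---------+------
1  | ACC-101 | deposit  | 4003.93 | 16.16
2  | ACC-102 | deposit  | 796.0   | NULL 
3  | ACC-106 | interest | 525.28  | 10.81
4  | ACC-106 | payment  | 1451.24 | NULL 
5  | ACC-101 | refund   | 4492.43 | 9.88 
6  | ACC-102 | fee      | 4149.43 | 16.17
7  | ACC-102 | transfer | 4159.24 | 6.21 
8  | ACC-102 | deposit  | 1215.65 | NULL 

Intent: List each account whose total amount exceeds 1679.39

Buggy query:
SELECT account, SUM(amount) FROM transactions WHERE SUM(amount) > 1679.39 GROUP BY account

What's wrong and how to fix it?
Bug: WHERE runs before GROUP BY, so aggregates aren't available there

Fix: Use HAVING (which filters groups after aggregation) instead of WHERE

Corrected query:
SELECT account, SUM(amount) FROM transactions GROUP BY account HAVING SUM(amount) > 1679.39

Result:
account | SUM(amount)
--------+------------
ACC-101 | 8496.36    
ACC-102 | 10320.32   
ACC-106 | 1976.52    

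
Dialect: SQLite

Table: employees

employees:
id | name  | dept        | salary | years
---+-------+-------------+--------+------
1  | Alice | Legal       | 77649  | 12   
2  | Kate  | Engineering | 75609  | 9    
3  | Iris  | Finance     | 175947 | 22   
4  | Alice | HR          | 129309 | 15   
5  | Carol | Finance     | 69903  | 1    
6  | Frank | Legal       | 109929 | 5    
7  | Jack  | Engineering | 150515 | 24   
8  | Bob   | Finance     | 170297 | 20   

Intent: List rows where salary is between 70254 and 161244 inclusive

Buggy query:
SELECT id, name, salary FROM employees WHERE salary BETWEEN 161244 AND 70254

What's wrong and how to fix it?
Bug: The bounds are reversed; BETWEEN a AND b requires a <= b to match anything

Fix: Swap the bounds so the smaller value comes first

Corrected query:
SELECT id, name, salary FROM employees WHERE salary BETWEEN 70254 AND 161244

Result:
id | name  | salary
---+-------+-------
1  | Alice | 77649 
2  | Kate  | 75609 
4  | Alice | 129309
6  | Frank | 109929
7  | Jack  | 150515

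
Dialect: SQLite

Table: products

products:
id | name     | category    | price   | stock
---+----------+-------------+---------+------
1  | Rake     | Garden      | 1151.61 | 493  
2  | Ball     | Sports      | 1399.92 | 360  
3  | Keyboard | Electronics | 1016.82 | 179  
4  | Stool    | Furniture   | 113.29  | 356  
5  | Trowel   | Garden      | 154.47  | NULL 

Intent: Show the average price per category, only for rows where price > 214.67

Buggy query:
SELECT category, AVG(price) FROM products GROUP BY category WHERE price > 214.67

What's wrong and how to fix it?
Bug: Row-level WHERE must come before GROUP BY in the clause order

Fix: Place WHERE between FROM and GROUP BY

Corrected query:
SELECT category, AVG(price) FROM products WHERE price > 214.67 GROUP BY category

Result:
category    | AVG(price)
------------+-----------
Electronics | 1016.82   
Garden      | 1151.61   
Sports      | 1399.92   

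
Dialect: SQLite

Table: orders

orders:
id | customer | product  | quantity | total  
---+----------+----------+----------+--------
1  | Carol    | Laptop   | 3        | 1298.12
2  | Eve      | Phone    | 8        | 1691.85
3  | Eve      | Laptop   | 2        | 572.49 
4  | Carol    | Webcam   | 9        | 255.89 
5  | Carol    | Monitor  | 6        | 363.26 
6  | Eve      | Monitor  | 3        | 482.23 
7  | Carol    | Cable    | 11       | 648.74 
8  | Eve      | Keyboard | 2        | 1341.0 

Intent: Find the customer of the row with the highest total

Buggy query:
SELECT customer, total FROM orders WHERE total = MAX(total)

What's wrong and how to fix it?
Bug: MAX(total) is an aggregate and cannot be used directly in WHERE

Fix: Use a subquery: WHERE total = (SELECT MAX(total) FROM orders)

Corrected query:
SELECT customer, total FROM orders WHERE total = (SELECT MAX(total) FROM orders)

Result:
customer | total  
---------+--------
Eve      | 1691.85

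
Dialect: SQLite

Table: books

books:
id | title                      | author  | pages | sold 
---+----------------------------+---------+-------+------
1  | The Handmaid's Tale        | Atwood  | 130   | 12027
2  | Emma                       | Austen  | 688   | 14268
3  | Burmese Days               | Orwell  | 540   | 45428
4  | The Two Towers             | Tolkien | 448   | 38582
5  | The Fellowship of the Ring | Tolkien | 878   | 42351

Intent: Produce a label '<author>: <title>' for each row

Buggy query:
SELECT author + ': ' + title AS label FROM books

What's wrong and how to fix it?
Bug: '+' is numeric addition; on text columns SQLite converts them to 0 instead of concatenating

Fix: Replace + with || to concatenate text

Corrected query:
SELECT author || ': ' || title AS label FROM books

Result:
label                              
-----------------------------------
Atwood: The Handmaid's Tale        
Austen: Emma                       
Orwell: Burmese Days               
Tolkien: The Two Towers            
Tolkien: The Fellowship of the Ring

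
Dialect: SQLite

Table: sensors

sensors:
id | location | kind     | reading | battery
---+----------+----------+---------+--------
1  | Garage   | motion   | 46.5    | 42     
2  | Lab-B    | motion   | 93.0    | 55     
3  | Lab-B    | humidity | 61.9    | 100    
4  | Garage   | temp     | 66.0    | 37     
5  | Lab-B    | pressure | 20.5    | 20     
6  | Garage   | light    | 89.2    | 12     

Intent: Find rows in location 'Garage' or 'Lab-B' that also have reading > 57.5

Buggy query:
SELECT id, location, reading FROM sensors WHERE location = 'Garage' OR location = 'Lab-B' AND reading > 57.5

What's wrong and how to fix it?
Bug: AND binds tighter than OR, so this parses as location = 'Garage' OR (location = 'Lab-B' AND reading > 57.5)

Fix: Group the OR with parentheses (or use IN), then AND the threshold

Corrected query:
SELECT id, location, reading FROM sensors WHERE (location = 'Garage' OR location = 'Lab-B') AND reading > 57.5

Result:
id | location | reading
---+----------+--------
2  | Lab-B    | 93     
3  | Lab-B    | 61.9   
4  | Garage   | 66     
6  | Garage   | 89.2   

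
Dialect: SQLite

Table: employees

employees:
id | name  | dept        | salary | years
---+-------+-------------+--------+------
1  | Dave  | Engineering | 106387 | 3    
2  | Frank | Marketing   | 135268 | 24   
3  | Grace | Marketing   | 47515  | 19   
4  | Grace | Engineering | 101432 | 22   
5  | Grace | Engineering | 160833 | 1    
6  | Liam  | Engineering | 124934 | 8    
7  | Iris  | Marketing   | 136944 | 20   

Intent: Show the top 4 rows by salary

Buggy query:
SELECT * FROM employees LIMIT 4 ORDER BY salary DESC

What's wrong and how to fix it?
Bug: ORDER BY cannot follow LIMIT; LIMIT is the final clause

Fix: Sort with ORDER BY, then apply LIMIT

Corrected query:
SELECT * FROM employees ORDER BY salary DESC LIMIT 4

Result:
id | name  | dept        | salary | years
---+-------+-------------+--------+------
5  | Grace | Engineering | 160833 | 1    
7  | Iris  | Marketing   | 136944 | 20   
2  | Frank | Marketing   | 135268 | 24   
6  | Liam  | Engineering | 124934 | 8    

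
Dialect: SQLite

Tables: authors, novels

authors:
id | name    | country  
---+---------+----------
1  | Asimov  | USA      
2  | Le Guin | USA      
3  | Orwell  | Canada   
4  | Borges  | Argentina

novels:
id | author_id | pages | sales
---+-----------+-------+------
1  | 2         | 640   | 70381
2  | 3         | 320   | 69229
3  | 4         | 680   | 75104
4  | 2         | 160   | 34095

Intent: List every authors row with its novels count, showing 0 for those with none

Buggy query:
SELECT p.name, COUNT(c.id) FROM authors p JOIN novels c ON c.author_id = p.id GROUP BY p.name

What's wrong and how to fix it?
Bug: An inner join excludes parents with zero children

Fix: Use LEFT JOIN so parents without children still appear (COUNT(c.id) gives 0)

Corrected query:
SELECT p.name, COUNT(c.id) FROM authors p LEFT JOIN novels c ON c.author_id = p.id GROUP BY p.name

Result:
name    | COUNT(c.id)
--------+------------
Asimov  | 0          
Borges  | 1          
Le Guin | 2          
Orwell  | 1          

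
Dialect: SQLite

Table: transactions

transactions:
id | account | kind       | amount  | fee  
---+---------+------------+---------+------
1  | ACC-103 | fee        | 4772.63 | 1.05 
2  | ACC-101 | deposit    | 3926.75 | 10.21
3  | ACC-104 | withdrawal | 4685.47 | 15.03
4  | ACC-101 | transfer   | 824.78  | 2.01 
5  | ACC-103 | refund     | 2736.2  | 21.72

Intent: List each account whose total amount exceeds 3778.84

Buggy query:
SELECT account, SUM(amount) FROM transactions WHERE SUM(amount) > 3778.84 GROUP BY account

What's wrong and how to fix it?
Bug: SUM(amount) is an aggregate, but WHERE filters rows before aggregation

Fix: Use HAVING (which filters groups after aggregation) instead of WHERE

Corrected query:
SELECT account, SUM(amount) FROM transactions GROUP BY account HAVING SUM(amount) > 3778.84

Result:
account | SUM(amount)
--------+------------
ACC-101 | 4751.53    
ACC-103 | 7508.83    
ACC-104 | 4685.47    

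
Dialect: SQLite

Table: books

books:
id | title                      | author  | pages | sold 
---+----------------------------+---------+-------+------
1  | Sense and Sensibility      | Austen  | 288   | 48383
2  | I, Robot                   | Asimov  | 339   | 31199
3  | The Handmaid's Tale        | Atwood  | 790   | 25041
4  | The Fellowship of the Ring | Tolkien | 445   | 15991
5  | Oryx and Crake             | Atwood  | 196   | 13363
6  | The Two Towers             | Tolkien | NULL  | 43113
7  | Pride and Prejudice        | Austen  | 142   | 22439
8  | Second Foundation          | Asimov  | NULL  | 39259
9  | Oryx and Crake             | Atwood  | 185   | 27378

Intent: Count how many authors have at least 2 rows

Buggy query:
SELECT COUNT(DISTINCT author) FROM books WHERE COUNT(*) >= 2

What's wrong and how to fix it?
Bug: COUNT(*) cannot appear in WHERE; the per-group count doesn't exist yet

Fix: Use a subquery that GROUPs and filters with HAVING, then count its rows

Corrected query:
SELECT COUNT(*) FROM (SELECT author FROM books GROUP BY author HAVING COUNT(*) >= 2)

Result:
COUNT(*)
--------
4       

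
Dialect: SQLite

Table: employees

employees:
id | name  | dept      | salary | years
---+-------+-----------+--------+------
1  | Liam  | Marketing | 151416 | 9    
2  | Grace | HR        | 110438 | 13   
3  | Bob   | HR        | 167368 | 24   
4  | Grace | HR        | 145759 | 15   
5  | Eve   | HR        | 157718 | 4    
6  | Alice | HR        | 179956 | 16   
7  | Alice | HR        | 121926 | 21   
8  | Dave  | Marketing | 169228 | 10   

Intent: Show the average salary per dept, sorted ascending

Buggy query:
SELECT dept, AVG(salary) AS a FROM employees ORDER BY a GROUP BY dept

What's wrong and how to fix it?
Bug: ORDER BY appears before GROUP BY; SQL clause order requires GROUP BY first

Fix: Move ORDER BY to the end, after GROUP BY

Corrected query:
SELECT dept, AVG(salary) AS a FROM employees GROUP BY dept ORDER BY a

Result:
dept      | a            
----------+--------------
HR        | 147194.166667
Marketing | 160322       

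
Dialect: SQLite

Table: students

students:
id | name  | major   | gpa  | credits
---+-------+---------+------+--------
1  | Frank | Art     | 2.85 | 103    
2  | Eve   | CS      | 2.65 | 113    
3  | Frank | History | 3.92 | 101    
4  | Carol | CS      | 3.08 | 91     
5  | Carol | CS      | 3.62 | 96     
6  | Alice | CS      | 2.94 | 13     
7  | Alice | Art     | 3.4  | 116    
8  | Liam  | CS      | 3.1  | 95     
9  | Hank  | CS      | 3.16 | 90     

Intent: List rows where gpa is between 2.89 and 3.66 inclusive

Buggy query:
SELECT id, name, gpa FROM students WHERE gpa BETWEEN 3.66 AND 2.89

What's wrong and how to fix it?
Bug: The bounds are reversed; BETWEEN a AND b requires a <= b to match anything

Fix: Swap the bounds so the smaller value comes first

Corrected query:
SELECT id, name, gpa FROM students WHERE gpa BETWEEN 2.89 AND 3.66

Result:
id | name  | gpa 
---+-------+-----
4  | Carol | 3.08
5  | Carol | 3.62
6  | Alice | 2.94
7  | Alice | 3.4 
8  | Liam  | 3.1 
9  | Hank  | 3.16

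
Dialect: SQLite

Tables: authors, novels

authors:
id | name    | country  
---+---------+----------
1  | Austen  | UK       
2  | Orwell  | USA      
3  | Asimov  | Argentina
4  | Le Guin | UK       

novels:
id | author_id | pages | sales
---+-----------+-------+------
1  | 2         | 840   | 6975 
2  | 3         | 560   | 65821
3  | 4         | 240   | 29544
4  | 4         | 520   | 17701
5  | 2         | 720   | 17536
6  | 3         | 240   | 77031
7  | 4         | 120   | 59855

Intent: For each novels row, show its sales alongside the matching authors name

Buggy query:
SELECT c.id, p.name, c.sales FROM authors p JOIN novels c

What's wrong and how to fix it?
Bug: Missing join condition: each novels row is matched to all authors rows instead of just its own

Fix: Add ON c.author_id = p.id to the JOIN

Corrected query:
SELECT c.id, p.name, c.sales FROM authors p JOIN novels c ON c.author_id = p.id

Result:
id | name    | sales
---+---------+------
1  | Orwell  | 6975 
2  | Asimov  | 65821
3  | Le Guin | 29544
4  | Le Guin | 17701
5  | Orwell  | 17536
6  | Asimov  | 77031
7  | Le Guin | 59855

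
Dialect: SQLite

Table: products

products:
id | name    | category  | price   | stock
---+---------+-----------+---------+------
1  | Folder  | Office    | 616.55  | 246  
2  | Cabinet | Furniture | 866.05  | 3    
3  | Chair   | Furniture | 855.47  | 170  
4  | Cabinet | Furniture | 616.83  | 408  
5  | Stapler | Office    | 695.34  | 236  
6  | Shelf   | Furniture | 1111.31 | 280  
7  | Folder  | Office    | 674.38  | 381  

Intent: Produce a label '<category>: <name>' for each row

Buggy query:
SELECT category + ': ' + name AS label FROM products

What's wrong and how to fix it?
Bug: SQLite uses || for string concatenation; + coerces text to numbers (yielding 0)

Fix: Replace + with || to concatenate text

Corrected query:
SELECT category || ': ' || name AS label FROM products

Result:
label             
------------------
Office: Folder    
Furniture: Cabinet
Furniture: Chair  
Furniture: Cabinet
Office: Stapler   
Furniture: Shelf  
Office: Folder    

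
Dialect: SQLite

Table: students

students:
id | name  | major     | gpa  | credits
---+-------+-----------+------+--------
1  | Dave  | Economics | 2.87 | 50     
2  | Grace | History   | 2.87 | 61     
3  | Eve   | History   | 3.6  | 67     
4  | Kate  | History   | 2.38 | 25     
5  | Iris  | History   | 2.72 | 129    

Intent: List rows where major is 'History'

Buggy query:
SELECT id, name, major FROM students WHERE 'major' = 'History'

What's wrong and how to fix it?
Bug: 'major' in single quotes is a string literal, not the column; the comparison is literal-vs-literal and never true

Fix: Reference the column as major without single quotes

Corrected query:
SELECT id, name, major FROM students WHERE major = 'History'

Result:
id | name  | major  
---+-------+--------
2  | Grace | History
3  | Eve   | History
4  | Kate  | History
5  | Iris  | History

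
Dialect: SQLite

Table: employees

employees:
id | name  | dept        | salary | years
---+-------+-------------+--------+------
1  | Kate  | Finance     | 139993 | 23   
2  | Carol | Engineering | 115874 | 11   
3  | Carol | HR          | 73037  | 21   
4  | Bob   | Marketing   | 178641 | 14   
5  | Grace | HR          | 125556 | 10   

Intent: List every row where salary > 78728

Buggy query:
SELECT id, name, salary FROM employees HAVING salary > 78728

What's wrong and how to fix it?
Bug: This is a non-aggregate query (no GROUP BY, no aggregates), so in SQLite the HAVING clause is invalid here; a row-level condition belongs in WHERE

Fix: Use WHERE for row-level filtering

Corrected query:
SELECT id, name, salary FROM employees WHERE salary > 78728

Result:
id | name  | salary
---+-------+-------
1  | Kate  | 139993
2  | Carol | 115874
4  | Bob   | 178641
5  | Grace | 125556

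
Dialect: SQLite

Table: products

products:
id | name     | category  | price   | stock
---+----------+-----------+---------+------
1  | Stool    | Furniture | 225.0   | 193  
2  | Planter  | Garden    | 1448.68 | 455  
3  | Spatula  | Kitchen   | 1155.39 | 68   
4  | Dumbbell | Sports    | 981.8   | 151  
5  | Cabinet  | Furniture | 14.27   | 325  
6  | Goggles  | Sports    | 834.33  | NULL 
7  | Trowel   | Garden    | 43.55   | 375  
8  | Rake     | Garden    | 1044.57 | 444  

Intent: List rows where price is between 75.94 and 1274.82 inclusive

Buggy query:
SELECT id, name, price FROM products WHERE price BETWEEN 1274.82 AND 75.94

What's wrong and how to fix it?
Bug: The bounds are reversed; BETWEEN a AND b requires a <= b to match anything

Fix: Swap the bounds so the smaller value comes first

Corrected query:
SELECT id, name, price FROM products WHERE price BETWEEN 75.94 AND 1274.82

Result:
id | name     | price  
---+----------+--------
1  | Stool    | 225    
3  | Spatula  | 1155.39
4  | Dumbbell | 981.8  
6  | Goggles  | 834.33 
8  | Rake     | 1044.57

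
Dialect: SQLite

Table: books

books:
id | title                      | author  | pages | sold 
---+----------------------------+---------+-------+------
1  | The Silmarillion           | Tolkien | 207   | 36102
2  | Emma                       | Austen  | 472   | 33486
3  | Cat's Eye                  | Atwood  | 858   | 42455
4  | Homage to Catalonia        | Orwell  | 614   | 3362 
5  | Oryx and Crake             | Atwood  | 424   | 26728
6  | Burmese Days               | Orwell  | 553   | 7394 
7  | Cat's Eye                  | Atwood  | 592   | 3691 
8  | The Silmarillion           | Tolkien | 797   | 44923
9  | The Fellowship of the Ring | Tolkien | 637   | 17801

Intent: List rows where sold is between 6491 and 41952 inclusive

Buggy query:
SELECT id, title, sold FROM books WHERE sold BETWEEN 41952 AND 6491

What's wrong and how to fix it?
Bug: The bounds are reversed; BETWEEN a AND b requires a <= b to match anything

Fix: Write BETWEEN 6491 AND 41952

Corrected query:
SELECT id, title, sold FROM books WHERE sold BETWEEN 6491 AND 41952

Result:
id | title                      | sold 
---+----------------------------+------
1  | The Silmarillion           | 36102
2  | Emma                       | 33486
5  | Oryx and Crake             | 26728
6  | Burmese Days               | 7394 
9  | The Fellowship of the Ring | 17801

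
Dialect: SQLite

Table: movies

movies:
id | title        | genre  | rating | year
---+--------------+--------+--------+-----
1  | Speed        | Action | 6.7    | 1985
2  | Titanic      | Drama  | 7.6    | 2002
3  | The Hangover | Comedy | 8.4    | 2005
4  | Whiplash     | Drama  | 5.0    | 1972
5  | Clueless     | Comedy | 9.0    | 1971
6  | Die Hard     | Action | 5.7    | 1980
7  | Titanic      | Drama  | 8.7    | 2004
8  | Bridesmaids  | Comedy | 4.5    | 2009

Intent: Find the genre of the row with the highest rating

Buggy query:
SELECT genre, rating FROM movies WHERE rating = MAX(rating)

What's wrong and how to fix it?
Bug: MAX(rating) is an aggregate and cannot be used directly in WHERE

Fix: Wrap MAX in a scalar subquery so WHERE compares against a single value

Corrected query:
SELECT genre, rating FROM movies WHERE rating = (SELECT MAX(rating) FROM movies)

Result:
genre  | rating
-------+-------
Comedy | 9     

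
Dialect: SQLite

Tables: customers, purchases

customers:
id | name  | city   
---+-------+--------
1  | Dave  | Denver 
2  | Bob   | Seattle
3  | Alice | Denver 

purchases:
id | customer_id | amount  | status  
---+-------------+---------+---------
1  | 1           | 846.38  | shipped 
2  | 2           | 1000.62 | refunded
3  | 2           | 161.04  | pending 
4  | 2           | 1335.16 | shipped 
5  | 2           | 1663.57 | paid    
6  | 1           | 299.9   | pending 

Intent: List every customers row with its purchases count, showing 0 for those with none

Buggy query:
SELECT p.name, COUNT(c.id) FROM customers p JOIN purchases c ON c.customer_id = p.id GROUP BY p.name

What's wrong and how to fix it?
Bug: An inner join excludes parents with zero children

Fix: Use LEFT JOIN so parents without children still appear (COUNT(c.id) gives 0)

Corrected query:
SELECT p.name, COUNT(c.id) FROM customers p LEFT JOIN purchases c ON c.customer_id = p.id GROUP BY p.name

Result:
name  | COUNT(c.id)
------+------------
Alice | 0          
Bob   | 4          
Dave  | 2          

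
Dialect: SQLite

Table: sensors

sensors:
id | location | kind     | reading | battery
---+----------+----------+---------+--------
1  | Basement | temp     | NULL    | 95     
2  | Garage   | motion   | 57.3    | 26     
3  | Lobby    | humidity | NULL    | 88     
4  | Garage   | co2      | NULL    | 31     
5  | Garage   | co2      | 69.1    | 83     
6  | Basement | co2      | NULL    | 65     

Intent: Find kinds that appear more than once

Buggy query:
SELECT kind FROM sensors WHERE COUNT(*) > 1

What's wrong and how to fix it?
Bug: WHERE can't reference COUNT(*); aggregates are computed after WHERE

Fix: Group first, then use HAVING for the count condition

Corrected query:
SELECT kind FROM sensors GROUP BY kind HAVING COUNT(*) > 1

Result:
kind
----
co2 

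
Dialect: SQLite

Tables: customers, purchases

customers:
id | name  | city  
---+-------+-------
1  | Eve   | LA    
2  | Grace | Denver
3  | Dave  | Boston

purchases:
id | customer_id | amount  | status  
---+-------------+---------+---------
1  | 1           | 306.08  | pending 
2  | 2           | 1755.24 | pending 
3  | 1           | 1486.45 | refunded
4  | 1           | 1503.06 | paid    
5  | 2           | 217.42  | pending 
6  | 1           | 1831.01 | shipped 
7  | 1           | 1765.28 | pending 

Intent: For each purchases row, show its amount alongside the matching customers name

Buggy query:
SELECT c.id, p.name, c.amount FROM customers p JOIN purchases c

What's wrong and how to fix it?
Bug: Missing join condition: each purchases row is matched to all customers rows instead of just its own

Fix: Add ON c.customer_id = p.id to the JOIN

Corrected query:
SELECT c.id, p.name, c.amount FROM customers p JOIN purchases c ON c.customer_id = p.id

Result:
id | name  | amount 
---+-------+--------
1  | Eve   | 306.08 
2  | Grace | 1755.24
3  | Eve   | 1486.45
4  | Eve   | 1503.06
5  | Grace | 217.42 
6  | Eve   | 1831.01
7  | Eve   | 1765.28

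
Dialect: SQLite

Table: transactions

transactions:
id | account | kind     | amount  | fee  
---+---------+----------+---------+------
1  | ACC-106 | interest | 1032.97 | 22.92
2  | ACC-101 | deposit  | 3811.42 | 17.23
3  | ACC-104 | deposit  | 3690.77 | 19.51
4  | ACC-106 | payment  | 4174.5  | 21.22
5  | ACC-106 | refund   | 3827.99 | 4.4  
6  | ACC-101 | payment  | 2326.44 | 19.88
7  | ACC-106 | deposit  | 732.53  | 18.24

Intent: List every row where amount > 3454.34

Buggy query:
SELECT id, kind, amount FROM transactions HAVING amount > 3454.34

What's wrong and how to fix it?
Bug: HAVING filters the output of aggregation, but this query has no GROUP BY and no aggregate functions, so SQLite rejects it (HAVING clause on a non-aggregate query); the condition here is per row

Fix: Use WHERE for row-level filtering

Corrected query:
SELECT id, kind, amount FROM transactions WHERE amount > 3454.34

Result:
id | kind    | amount 
---+---------+--------
2  | deposit | 3811.42
3  | deposit | 3690.77
4  | payment | 4174.5 
5  | refund  | 3827.99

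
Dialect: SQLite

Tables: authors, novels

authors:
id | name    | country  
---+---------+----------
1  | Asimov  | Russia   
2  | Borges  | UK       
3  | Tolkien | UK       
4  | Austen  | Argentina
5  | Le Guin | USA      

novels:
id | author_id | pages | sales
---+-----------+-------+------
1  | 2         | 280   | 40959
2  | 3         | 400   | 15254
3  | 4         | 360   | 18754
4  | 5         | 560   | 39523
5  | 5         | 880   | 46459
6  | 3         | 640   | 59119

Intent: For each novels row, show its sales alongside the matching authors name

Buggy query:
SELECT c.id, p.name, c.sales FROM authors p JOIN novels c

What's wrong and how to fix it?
Bug: JOIN with no ON clause produces a cartesian product; every novels row pairs with every authors row

Fix: Add ON c.author_id = p.id to the JOIN

Corrected query:
SELECT c.id, p.name, c.sales FROM authors p JOIN novels c ON c.author_id = p.id

Result:
id | name    | sales
---+---------+------
1  | Borges  | 40959
2  | Tolkien | 15254
3  | Austen  | 18754
4  | Le Guin | 39523
5  | Le Guin | 46459
6  | Tolkien | 59119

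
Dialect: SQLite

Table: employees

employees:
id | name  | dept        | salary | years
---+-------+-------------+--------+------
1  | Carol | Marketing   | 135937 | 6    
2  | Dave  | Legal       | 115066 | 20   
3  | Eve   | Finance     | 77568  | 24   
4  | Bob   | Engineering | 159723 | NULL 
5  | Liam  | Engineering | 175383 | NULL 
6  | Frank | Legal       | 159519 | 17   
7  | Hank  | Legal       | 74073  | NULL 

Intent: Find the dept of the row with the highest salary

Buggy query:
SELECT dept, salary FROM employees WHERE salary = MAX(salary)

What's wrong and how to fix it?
Bug: MAX(salary) is an aggregate and cannot be used directly in WHERE

Fix: Wrap MAX in a scalar subquery so WHERE compares against a single value

Corrected query:
SELECT dept, salary FROM employees WHERE salary = (SELECT MAX(salary) FROM employees)

Result:
dept        | salary
------------+-------
Engineering | 175383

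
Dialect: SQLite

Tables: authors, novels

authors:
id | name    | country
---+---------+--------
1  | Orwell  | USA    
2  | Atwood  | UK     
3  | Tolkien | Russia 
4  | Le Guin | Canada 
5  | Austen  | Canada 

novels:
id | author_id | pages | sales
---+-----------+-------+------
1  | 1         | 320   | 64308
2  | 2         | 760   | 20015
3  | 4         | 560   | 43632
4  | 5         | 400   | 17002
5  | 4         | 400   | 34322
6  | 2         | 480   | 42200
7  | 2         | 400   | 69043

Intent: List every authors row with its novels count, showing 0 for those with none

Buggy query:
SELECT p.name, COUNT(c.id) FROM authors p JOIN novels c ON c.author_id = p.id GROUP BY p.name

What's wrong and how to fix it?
Bug: An inner join excludes parents with zero children

Fix: Switch to LEFT JOIN to retain unmatched parent rows

Corrected query:
SELECT p.name, COUNT(c.id) FROM authors p LEFT JOIN novels c ON c.author_id = p.id GROUP BY p.name

Result:
name    | COUNT(c.id)
--------+------------
Atwood  | 3          
Austen  | 1          
Le Guin | 2          
Orwell  | 1          
Tolkien | 0          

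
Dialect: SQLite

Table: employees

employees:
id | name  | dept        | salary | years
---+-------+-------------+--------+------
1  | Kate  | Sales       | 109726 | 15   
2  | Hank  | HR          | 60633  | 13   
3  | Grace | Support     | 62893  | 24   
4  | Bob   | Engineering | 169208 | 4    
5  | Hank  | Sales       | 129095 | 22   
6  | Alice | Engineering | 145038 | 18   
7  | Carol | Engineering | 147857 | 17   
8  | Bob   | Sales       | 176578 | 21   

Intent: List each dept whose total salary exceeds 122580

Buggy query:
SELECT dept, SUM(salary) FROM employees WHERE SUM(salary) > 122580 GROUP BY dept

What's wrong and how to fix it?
Bug: SUM(salary) is an aggregate, but WHERE filters rows before aggregation

Fix: Use HAVING (which filters groups after aggregation) instead of WHERE

Corrected query:
SELECT dept, SUM(salary) FROM employees GROUP BY dept HAVING SUM(salary) > 122580

Result:
dept        | SUM(salary)
------------+------------
Engineering | 462103     
Sales       | 415399     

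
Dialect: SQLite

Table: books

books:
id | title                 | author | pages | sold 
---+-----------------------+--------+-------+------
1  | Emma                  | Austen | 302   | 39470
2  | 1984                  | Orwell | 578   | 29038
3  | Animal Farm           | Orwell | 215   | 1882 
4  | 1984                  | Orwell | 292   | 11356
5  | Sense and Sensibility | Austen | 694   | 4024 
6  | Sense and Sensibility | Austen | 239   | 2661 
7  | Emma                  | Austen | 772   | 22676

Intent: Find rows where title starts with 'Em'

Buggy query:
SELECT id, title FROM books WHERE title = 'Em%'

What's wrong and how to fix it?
Bug: Wildcards only work with LIKE; '=' treats '%' as a literal character

Fix: Use LIKE for wildcard pattern matching

Corrected query:
SELECT id, title FROM books WHERE title LIKE 'Em%'

Result:
id | title
---+------
1  | Emma 
7  | Emma 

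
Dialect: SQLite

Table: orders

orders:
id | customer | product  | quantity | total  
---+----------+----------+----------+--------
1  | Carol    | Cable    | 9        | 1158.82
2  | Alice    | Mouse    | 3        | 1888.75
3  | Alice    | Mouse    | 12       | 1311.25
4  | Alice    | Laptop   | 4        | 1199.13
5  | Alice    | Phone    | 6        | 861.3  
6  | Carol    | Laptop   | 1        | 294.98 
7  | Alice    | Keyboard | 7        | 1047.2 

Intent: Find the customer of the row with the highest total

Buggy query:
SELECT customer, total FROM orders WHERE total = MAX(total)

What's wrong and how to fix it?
Bug: WHERE is evaluated per row; an aggregate over the whole table isn't defined there

Fix: Use a subquery: WHERE total = (SELECT MAX(total) FROM orders)

Corrected query:
SELECT customer, total FROM orders WHERE total = (SELECT MAX(total) FROM orders)

Result:
customer | total  
---------+--------
Alice    | 1888.75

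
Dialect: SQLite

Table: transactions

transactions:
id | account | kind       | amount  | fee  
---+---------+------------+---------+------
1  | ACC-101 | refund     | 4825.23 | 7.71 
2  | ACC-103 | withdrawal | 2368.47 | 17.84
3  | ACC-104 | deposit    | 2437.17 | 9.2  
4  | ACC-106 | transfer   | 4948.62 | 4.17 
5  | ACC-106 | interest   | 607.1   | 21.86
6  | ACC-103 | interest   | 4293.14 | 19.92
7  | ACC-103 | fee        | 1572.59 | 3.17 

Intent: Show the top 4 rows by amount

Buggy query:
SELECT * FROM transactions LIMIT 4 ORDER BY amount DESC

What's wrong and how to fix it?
Bug: ORDER BY cannot follow LIMIT; LIMIT is the final clause

Fix: Swap the clauses: ORDER BY first, then LIMIT

Corrected query:
SELECT * FROM transactions ORDER BY amount DESC LIMIT 4

Result:
id | account | kind     | amount  | fee  
---+---------+----------+---------+------
4  | ACC-106 | transfer | 4948.62 | 4.17 
1  | ACC-101 | refund   | 4825.23 | 7.71 
6  | ACC-103 | interest | 4293.14 | 19.92
3  | ACC-104 | deposit  | 2437.17 | 9.2  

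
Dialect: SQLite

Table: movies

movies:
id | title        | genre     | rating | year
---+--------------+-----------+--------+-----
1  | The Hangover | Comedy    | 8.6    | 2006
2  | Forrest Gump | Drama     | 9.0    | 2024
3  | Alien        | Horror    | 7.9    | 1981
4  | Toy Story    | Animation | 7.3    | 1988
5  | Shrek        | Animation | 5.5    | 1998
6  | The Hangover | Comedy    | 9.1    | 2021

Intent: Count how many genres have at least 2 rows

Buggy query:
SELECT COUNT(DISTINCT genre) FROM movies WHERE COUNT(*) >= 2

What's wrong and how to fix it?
Bug: WHERE filters individual rows, not groups, so a group-level COUNT is invalid there

Fix: Group first with HAVING COUNT(*) >= 2, then COUNT the resulting groups

Corrected query:
SELECT COUNT(*) FROM (SELECT genre FROM movies GROUP BY genre HAVING COUNT(*) >= 2)

Result:
COUNT(*)
--------
2       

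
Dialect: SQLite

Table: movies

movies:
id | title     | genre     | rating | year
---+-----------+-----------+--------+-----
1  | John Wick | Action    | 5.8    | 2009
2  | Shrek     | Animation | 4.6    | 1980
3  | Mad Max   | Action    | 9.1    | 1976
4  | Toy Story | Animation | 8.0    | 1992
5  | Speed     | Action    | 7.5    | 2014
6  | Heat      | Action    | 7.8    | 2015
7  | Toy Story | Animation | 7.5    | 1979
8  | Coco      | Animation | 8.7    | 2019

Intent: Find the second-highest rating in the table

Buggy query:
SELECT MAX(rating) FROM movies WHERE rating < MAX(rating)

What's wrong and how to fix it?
Bug: The inner MAX is an aggregate inside WHERE, which is not allowed

Fix: Put the inner MAX in a scalar subquery

Corrected query:
SELECT MAX(rating) FROM movies WHERE rating < (SELECT MAX(rating) FROM movies)

Result:
MAX(rating)
-----------
8.7        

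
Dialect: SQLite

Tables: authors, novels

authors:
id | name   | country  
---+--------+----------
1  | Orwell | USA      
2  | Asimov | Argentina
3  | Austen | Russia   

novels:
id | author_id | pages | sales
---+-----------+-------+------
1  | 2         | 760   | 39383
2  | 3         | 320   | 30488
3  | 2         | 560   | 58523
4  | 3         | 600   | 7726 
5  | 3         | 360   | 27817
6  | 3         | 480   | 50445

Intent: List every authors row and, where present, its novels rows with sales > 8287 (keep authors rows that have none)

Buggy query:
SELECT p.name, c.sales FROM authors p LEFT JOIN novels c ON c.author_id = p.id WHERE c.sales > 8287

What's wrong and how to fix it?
Bug: Filtering c.sales in WHERE discards the NULL rows produced by LEFT JOIN, turning it into an inner join

Fix: Put 'c.sales > 8287' in the JOIN's ON clause instead of WHERE

Corrected query:
SELECT p.name, c.sales FROM authors p LEFT JOIN novels c ON c.author_id = p.id AND c.sales > 8287

Result:
name   | sales
-------+------
Orwell | NULL 
Asimov | 39383
Asimov | 58523
Austen | 27817
Austen | 30488
Austen | 50445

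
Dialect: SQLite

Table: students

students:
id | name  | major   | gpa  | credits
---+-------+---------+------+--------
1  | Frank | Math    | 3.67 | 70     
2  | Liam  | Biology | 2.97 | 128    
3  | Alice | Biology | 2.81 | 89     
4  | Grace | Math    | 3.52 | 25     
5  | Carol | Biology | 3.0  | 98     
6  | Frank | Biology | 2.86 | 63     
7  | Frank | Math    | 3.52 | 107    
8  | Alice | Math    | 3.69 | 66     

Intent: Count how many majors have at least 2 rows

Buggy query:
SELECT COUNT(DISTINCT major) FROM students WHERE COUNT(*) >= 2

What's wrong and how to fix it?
Bug: COUNT(*) cannot appear in WHERE; the per-group count doesn't exist yet

Fix: Use a subquery that GROUPs and filters with HAVING, then count its rows

Corrected query:
SELECT COUNT(*) FROM (SELECT major FROM students GROUP BY major HAVING COUNT(*) >= 2)

Result:
COUNT(*)
--------
2       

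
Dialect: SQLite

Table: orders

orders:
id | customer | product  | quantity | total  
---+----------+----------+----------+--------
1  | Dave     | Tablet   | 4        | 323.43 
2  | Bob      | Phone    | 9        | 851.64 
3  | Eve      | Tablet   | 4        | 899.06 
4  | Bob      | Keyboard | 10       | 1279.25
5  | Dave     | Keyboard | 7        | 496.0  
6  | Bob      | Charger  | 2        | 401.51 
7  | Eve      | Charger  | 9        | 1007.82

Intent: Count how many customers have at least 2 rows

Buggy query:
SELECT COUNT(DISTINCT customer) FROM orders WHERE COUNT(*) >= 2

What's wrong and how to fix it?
Bug: COUNT(*) cannot appear in WHERE; the per-group count doesn't exist yet

Fix: Group first with HAVING COUNT(*) >= 2, then COUNT the resulting groups

Corrected query:
SELECT COUNT(*) FROM (SELECT customer FROM orders GROUP BY customer HAVING COUNT(*) >= 2)

Result:
COUNT(*)
--------
3       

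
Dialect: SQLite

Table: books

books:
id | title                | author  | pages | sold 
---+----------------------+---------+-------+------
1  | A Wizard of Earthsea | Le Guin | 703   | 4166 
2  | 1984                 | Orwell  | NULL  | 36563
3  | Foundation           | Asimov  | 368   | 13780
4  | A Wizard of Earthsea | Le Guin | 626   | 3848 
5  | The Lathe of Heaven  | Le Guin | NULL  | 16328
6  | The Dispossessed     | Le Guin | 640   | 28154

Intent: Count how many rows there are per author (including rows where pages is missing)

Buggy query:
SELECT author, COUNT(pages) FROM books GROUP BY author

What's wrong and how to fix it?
Bug: COUNT(pages) skips NULLs, so groups with missing pages are undercounted

Fix: Use COUNT(*) to count all rows regardless of NULL

Corrected query:
SELECT author, COUNT(*) FROM books GROUP BY author

Result:
author  | COUNT(*)
--------+---------
Asimov  | 1       
Le Guin | 4       
Orwell  | 1       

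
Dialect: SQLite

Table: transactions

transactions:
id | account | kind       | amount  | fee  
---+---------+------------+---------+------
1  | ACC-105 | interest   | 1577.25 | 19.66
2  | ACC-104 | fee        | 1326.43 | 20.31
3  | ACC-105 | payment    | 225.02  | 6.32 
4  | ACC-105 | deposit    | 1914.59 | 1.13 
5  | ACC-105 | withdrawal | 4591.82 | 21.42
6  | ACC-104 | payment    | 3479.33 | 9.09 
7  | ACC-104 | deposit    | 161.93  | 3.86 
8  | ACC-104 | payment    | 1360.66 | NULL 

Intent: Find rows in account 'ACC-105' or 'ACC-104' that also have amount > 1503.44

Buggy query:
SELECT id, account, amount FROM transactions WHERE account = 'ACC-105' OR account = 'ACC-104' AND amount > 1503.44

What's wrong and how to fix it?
Bug: AND binds tighter than OR, so this parses as account = 'ACC-105' OR (account = 'ACC-104' AND amount > 1503.44)

Fix: Add parentheses around the OR so the AND applies to both alternatives

Corrected query:
SELECT id, account, amount FROM transactions WHERE (account = 'ACC-105' OR account = 'ACC-104') AND amount > 1503.44

Result:
id | account | amount 
---+---------+--------
1  | ACC-105 | 1577.25
4  | ACC-105 | 1914.59
5  | ACC-105 | 4591.82
6  | ACC-104 | 3479.33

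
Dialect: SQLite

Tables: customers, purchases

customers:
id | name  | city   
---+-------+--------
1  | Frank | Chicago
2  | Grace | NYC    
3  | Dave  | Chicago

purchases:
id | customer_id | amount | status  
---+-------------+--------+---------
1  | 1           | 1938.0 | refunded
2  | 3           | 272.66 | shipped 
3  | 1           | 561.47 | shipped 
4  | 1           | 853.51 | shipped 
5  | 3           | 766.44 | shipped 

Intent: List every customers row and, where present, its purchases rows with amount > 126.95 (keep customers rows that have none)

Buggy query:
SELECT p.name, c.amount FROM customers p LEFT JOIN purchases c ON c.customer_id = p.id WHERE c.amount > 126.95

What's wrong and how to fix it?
Bug: A WHERE condition on the right-hand table after LEFT JOIN drops unmatched parents

Fix: Move the right-table condition into the ON clause so unmatched parents are kept

Corrected query:
SELECT p.name, c.amount FROM customers p LEFT JOIN purchases c ON c.customer_id = p.id AND c.amount > 126.95

Result:
name  | amount
------+-------
Frank | 561.47
Frank | 853.51
Frank | 1938  
Grace | NULL  
Dave  | 272.66
Dave  | 766.44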